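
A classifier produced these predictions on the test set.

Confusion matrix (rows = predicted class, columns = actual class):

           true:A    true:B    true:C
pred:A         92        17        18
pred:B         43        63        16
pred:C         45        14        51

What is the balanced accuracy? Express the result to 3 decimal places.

Balanced accuracy = mean of per-class recall.
  A: recall = 92/180 = 0.5111
  B: recall = 63/94 = 0.6702
  C: recall = 51/85 = 0.6000
Mean = (0.5111 + 0.6702 + 0.6000) / 3 = 0.594

0.594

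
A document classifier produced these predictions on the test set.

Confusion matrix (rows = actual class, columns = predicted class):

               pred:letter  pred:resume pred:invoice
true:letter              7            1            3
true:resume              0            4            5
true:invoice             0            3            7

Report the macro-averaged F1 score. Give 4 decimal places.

0.6028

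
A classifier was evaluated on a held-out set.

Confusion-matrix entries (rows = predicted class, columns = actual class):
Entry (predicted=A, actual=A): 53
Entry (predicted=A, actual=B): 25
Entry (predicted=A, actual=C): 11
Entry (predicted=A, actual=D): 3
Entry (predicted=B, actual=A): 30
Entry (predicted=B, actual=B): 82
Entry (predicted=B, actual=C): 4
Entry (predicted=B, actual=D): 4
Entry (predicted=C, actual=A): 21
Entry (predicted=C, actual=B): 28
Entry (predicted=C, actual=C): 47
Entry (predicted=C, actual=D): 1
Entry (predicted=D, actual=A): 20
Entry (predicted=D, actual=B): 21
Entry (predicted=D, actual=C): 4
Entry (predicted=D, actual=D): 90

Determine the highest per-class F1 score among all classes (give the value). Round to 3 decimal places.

Per-class F1 score (2·TP/(2·TP+FP+FN)):
  A: TP=53, FP=25+11+3=39, FN=30+21+20=71 → 106/216 = 0.4907
  B: TP=82, FP=30+4+4=38, FN=25+28+21=74 → 164/276 = 0.5942
  C: TP=47, FP=21+28+1=50, FN=11+4+4=19 → 94/163 = 0.5767
  D: TP=90, FP=20+21+4=45, FN=3+4+1=8 → 180/233 = 0.7725
Highest is class 'D' with F1 score = 0.773.

0.773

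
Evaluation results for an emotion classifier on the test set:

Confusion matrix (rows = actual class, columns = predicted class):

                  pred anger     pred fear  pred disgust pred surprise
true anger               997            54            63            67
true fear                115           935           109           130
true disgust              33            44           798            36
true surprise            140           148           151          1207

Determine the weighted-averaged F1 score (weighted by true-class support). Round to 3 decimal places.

Per-class F1 score (2·TP/(2·TP+FP+FN)):
  anger: TP=997, FP=115+33+140=288, FN=54+63+67=184 → 1994/2466 = 0.8086
  fear: TP=935, FP=54+44+148=246, FN=115+109+130=354 → 1870/2470 = 0.7571
  disgust: TP=798, FP=63+109+151=323, FN=33+44+36=113 → 1596/2032 = 0.7854
  surprise: TP=1207, FP=67+130+36=233, FN=140+148+151=439 → 2414/3086 = 0.7822
Weighted-F1 score = Σ (supportᵢ/N)·F1 scoreᵢ with N=5027: (1181/5027)·0.8086 + (1289/5027)·0.7571 + (911/5027)·0.7854 + (1646/5027)·0.7822 = 0.783

0.783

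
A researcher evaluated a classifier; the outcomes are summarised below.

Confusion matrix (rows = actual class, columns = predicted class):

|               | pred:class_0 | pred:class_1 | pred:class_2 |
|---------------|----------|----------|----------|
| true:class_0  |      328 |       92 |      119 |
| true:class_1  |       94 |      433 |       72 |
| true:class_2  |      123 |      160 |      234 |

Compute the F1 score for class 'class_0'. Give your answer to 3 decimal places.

0.605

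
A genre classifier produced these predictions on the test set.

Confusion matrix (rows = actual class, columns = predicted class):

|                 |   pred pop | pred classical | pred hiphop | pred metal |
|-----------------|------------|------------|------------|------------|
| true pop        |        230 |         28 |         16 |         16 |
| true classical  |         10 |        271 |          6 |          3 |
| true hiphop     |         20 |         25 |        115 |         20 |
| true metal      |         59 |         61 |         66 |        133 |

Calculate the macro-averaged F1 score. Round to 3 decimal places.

Per-class F1 score (2·TP/(2·TP+FP+FN)):
  pop: TP=230, FP=10+20+59=89, FN=28+16+16=60 → 460/609 = 0.7553
  classical: TP=271, FP=28+25+61=114, FN=10+6+3=19 → 542/675 = 0.8030
  hiphop: TP=115, FP=16+6+66=88, FN=20+25+20=65 → 230/383 = 0.6005
  metal: TP=133, FP=16+3+20=39, FN=59+61+66=186 → 266/491 = 0.5418
Macro-F1 score = mean = (0.7553 + 0.8030 + 0.6005 + 0.5418) / 4 = 0.675

0.675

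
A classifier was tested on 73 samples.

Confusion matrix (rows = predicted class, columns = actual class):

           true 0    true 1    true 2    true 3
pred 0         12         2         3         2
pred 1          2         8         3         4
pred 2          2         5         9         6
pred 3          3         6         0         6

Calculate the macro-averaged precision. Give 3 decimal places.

0.478

Per-class precision (TP/(TP+FP)):
  0: TP=12, FP=2+3+2=7 → 12/19 = 0.6316
  1: TP=8, FP=2+3+4=9 → 8/17 = 0.4706
  2: TP=9, FP=2+5+6=13 → 9/22 = 0.4091
  3: TP=6, FP=3+6+0=9 → 6/15 = 0.4000
Macro-precision = mean = (0.6316 + 0.4706 + 0.4091 + 0.4000) / 4 = 0.478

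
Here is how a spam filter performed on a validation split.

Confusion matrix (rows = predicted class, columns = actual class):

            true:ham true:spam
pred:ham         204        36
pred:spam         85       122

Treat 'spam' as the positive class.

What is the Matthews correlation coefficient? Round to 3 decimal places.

MCC = (TP·TN − FP·FN) / √((TP+FP)(TP+FN)(TN+FP)(TN+FN))
Numerator = 122·204 − 85·36 = 21828
Denominator = √(207·158·289·240) = √2268488160 = 47628.6485
MCC = 21828 / 47628.6485 = 0.458

0.458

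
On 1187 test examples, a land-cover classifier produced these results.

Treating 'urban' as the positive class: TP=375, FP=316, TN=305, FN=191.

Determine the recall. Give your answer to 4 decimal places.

Recall = TP/(TP+FN) = 375/(375+191) = 375/566 = 0.6625

0.6625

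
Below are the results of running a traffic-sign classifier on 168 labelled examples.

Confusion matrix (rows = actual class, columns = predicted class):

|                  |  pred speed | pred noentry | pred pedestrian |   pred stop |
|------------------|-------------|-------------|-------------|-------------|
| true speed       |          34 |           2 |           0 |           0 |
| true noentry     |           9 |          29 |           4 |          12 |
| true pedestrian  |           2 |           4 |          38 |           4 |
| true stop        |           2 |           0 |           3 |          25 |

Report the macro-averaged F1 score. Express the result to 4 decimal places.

0.7481

Per-class F1 score (2·TP/(2·TP+FP+FN)):
  speed: TP=34, FP=9+2+2=13, FN=2+0+0=2 → 68/83 = 0.81928
  noentry: TP=29, FP=2+4+0=6, FN=9+4+12=25 → 58/89 = 0.65169
  pedestrian: TP=38, FP=0+4+3=7, FN=2+4+4=10 → 76/93 = 0.81720
  stop: TP=25, FP=0+12+4=16, FN=2+0+3=5 → 50/71 = 0.70423
Macro-F1 score = mean = (0.81928 + 0.65169 + 0.81720 + 0.70423) / 4 = 0.7481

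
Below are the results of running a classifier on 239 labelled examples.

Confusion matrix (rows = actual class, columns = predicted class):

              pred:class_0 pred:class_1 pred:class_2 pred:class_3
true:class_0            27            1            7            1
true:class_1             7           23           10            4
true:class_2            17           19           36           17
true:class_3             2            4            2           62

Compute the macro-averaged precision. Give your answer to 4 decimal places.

Per-class precision (TP/(TP+FP)):
  class_0: TP=27, FP=7+17+2=26 → 27/53 = 0.50943
  class_1: TP=23, FP=1+19+4=24 → 23/47 = 0.48936
  class_2: TP=36, FP=7+10+2=19 → 36/55 = 0.65455
  class_3: TP=62, FP=1+4+17=22 → 62/84 = 0.73810
Macro-precision = mean = (0.50943 + 0.48936 + 0.65455 + 0.73810) / 4 = 0.5979

0.5979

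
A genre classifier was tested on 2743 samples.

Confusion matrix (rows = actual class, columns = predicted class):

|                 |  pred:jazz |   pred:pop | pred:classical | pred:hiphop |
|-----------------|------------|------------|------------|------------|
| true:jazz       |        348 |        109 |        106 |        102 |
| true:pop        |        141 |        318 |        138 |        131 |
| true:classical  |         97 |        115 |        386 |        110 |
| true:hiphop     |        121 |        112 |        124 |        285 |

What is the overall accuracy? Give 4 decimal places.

0.4874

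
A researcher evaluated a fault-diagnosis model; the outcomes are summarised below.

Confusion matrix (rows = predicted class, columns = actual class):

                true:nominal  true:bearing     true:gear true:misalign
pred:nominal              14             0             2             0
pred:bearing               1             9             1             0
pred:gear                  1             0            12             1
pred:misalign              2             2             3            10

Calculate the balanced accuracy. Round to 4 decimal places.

0.7929

Balanced accuracy = mean of per-class recall.
  nominal: recall = 14/18 = 0.77778
  bearing: recall = 9/11 = 0.81818
  gear: recall = 12/18 = 0.66667
  misalign: recall = 10/11 = 0.90909
Mean = (0.77778 + 0.81818 + 0.66667 + 0.90909) / 4 = 0.7929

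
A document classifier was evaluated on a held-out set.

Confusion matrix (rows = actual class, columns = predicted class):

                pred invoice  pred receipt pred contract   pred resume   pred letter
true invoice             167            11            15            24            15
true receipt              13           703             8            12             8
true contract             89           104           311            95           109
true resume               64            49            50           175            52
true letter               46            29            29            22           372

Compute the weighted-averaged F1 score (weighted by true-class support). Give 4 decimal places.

0.6606

Per-class F1 score (2·TP/(2·TP+FP+FN)):
  invoice: TP=167, FP=13+89+64+46=212, FN=11+15+24+15=65 → 334/611 = 0.54664
  receipt: TP=703, FP=11+104+49+29=193, FN=13+8+12+8=41 → 1406/1640 = 0.85732
  contract: TP=311, FP=15+8+50+29=102, FN=89+104+95+109=397 → 622/1121 = 0.55486
  resume: TP=175, FP=24+12+95+22=153, FN=64+49+50+52=215 → 350/718 = 0.48747
  letter: TP=372, FP=15+8+109+52=184, FN=46+29+29+22=126 → 744/1054 = 0.70588
Weighted-F1 score = Σ (supportᵢ/N)·F1 scoreᵢ with N=2572: (232/2572)·0.54664 + (744/2572)·0.85732 + (708/2572)·0.55486 + (390/2572)·0.48747 + (498/2572)·0.70588 = 0.6606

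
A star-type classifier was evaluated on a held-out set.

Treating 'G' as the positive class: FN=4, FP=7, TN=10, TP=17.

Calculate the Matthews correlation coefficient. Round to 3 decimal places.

MCC = (TP·TN − FP·FN) / √((TP+FP)(TP+FN)(TN+FP)(TN+FN))
Numerator = 17·10 − 7·4 = 142
Denominator = √(24·21·17·14) = √119952 = 346.3409
MCC = 142 / 346.3409 = 0.410

0.410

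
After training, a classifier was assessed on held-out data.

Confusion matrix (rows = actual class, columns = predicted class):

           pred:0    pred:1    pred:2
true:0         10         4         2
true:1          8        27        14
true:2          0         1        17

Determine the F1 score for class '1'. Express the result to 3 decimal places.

Treat '1' as positive and all other classes as negative.
F1 score = 2·TP/(2·TP+FP+FN).
1: TP=27, FP=4+1=5, FN=8+14=22 → 54/81 = 0.6667

0.667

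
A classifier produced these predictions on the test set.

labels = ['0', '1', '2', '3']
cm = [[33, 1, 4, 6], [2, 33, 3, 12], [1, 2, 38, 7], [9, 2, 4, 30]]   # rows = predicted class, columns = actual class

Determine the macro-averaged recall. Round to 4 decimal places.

0.7307

Per-class recall (TP/(TP+FN)):
  0: TP=33, FN=2+1+9=12 → 33/45 = 0.73333
  1: TP=33, FN=1+2+2=5 → 33/38 = 0.86842
  2: TP=38, FN=4+3+4=11 → 38/49 = 0.77551
  3: TP=30, FN=6+12+7=25 → 30/55 = 0.54545
Macro-recall = mean = (0.73333 + 0.86842 + 0.77551 + 0.54545) / 4 = 0.7307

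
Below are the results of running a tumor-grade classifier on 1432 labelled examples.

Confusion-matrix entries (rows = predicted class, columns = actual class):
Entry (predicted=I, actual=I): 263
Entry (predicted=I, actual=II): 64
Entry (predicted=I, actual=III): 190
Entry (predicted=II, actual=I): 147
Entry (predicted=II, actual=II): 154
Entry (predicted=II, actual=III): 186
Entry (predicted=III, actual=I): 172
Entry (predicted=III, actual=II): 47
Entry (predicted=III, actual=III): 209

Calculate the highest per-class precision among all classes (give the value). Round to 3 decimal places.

0.509

Per-class precision (TP/(TP+FP)):
  I: TP=263, FP=64+190=254 → 263/517 = 0.5087
  II: TP=154, FP=147+186=333 → 154/487 = 0.3162
  III: TP=209, FP=172+47=219 → 209/428 = 0.4883
Highest is class 'I' with precision = 0.509.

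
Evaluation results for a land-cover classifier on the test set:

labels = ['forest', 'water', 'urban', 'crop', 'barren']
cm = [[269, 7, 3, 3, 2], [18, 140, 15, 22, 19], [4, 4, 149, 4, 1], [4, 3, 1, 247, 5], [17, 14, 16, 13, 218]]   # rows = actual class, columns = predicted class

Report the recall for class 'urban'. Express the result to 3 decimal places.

One-vs-rest for 'urban': TP = diagonal; FP = other classes predicted 'urban'; FN = 'urban' predicted as other.
recall = TP/(TP+FN).
urban: TP=149, FN=4+4+4+1=13 → 149/162 = 0.9198

0.920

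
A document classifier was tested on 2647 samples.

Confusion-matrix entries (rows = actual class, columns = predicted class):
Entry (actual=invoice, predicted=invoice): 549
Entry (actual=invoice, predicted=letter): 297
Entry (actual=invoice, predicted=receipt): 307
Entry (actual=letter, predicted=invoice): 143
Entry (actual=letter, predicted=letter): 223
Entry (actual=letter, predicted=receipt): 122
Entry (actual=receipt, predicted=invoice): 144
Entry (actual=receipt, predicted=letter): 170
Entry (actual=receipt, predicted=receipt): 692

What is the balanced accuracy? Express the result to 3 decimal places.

0.540

Balanced accuracy = mean of per-class recall.
  invoice: recall = 549/1153 = 0.4761
  letter: recall = 223/488 = 0.4570
  receipt: recall = 692/1006 = 0.6879
Mean = (0.4761 + 0.4570 + 0.6879) / 3 = 0.540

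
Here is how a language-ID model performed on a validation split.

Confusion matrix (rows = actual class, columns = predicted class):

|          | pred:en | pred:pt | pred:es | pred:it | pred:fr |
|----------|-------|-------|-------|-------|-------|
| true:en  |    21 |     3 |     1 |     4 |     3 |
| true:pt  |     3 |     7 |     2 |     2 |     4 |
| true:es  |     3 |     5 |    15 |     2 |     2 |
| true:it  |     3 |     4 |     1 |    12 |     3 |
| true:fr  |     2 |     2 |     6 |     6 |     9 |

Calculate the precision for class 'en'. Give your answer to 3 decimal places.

One-vs-rest for 'en': TP = diagonal; FP = other classes predicted 'en'; FN = 'en' predicted as other.
precision = TP/(TP+FP).
en: TP=21, FP=3+3+3+2=11 → 21/32 = 0.6563

0.656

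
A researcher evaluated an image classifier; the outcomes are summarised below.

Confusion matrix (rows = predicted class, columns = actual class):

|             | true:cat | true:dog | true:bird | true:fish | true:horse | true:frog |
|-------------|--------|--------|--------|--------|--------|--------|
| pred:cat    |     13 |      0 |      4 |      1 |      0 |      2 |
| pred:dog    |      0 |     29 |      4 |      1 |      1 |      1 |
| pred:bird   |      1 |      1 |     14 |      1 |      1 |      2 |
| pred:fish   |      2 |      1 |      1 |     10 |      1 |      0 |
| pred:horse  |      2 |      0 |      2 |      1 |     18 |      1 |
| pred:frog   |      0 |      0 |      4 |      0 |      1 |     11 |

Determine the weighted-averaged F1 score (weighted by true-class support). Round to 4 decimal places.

0.7170

Per-class F1 score (2·TP/(2·TP+FP+FN)):
  cat: TP=13, FP=0+4+1+0+2=7, FN=0+1+2+2+0=5 → 26/38 = 0.68421
  dog: TP=29, FP=0+4+1+1+1=7, FN=0+1+1+0+0=2 → 58/67 = 0.86567
  bird: TP=14, FP=1+1+1+1+2=6, FN=4+4+1+2+4=15 → 28/49 = 0.57143
  fish: TP=10, FP=2+1+1+1+0=5, FN=1+1+1+1+0=4 → 20/29 = 0.68966
  horse: TP=18, FP=2+0+2+1+1=6, FN=0+1+1+1+1=4 → 36/46 = 0.78261
  frog: TP=11, FP=0+0+4+0+1=5, FN=2+1+2+0+1=6 → 22/33 = 0.66667
Weighted-F1 score = Σ (supportᵢ/N)·F1 scoreᵢ with N=131: (18/131)·0.68421 + (31/131)·0.86567 + (29/131)·0.57143 + (14/131)·0.68966 + (22/131)·0.78261 + (17/131)·0.66667 = 0.7170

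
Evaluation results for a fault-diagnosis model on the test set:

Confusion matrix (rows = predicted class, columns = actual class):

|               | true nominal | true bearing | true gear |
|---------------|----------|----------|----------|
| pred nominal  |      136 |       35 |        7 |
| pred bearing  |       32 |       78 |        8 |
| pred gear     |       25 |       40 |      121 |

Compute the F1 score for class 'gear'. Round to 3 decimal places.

0.752

Treat 'gear' as positive and all other classes as negative.
F1 score = 2·TP/(2·TP+FP+FN).
gear: TP=121, FP=25+40=65, FN=7+8=15 → 242/322 = 0.7516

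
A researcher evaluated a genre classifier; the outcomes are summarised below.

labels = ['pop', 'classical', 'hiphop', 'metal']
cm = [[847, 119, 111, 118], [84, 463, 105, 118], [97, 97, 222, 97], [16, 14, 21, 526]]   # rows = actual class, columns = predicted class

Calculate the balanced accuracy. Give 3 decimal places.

0.664

Balanced accuracy = mean of per-class recall.
  pop: recall = 847/1195 = 0.7088
  classical: recall = 463/770 = 0.6013
  hiphop: recall = 222/513 = 0.4327
  metal: recall = 526/577 = 0.9116
Mean = (0.7088 + 0.6013 + 0.4327 + 0.9116) / 4 = 0.664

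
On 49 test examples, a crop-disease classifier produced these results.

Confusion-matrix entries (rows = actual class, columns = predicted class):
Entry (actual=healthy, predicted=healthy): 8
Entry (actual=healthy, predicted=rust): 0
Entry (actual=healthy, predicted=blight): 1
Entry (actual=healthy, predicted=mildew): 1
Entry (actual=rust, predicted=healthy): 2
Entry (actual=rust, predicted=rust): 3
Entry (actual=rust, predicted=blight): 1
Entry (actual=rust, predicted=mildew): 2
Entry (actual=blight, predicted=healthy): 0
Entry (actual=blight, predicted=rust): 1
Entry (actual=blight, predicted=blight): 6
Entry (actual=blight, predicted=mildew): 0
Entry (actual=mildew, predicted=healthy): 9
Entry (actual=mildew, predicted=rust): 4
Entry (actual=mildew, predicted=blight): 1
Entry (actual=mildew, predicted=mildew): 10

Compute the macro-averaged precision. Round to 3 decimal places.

Per-class precision (TP/(TP+FP)):
  healthy: TP=8, FP=2+0+9=11 → 8/19 = 0.4211
  rust: TP=3, FP=0+1+4=5 → 3/8 = 0.3750
  blight: TP=6, FP=1+1+1=3 → 6/9 = 0.6667
  mildew: TP=10, FP=1+2+0=3 → 10/13 = 0.7692
Macro-precision = mean = (0.4211 + 0.3750 + 0.6667 + 0.7692) / 4 = 0.558

0.558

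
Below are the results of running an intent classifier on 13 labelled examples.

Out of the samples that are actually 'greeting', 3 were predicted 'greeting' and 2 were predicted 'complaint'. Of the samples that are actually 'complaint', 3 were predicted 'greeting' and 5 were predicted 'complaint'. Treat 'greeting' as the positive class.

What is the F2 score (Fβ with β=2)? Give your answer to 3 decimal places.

Fβ = (1+β²)·TP / ((1+β²)·TP + β²·FN + FP), with β²=4
= 5·3 / (5·3 + 4·2 + 3) = 0.577

0.577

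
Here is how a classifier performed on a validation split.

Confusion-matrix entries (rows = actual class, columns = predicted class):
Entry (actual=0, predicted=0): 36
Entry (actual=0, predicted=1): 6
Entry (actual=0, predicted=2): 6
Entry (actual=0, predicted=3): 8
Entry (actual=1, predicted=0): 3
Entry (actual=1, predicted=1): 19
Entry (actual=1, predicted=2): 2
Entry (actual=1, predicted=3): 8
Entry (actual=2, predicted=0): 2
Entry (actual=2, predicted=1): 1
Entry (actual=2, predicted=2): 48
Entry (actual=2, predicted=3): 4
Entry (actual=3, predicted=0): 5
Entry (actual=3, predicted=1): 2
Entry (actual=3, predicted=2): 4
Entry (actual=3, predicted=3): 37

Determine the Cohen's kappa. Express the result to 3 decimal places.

Observed agreement pₒ = trace/N = 140/191 = 0.7330
Expected agreement pₑ = Σ (rowᵢ·colᵢ)/N² = (56·46 + 32·28 + 55·60 + 48·57)/191² = 0.2606
κ = (pₒ − pₑ)/(1 − pₑ) = (0.7330 − 0.2606)/(1 − 0.2606) = 0.639

0.639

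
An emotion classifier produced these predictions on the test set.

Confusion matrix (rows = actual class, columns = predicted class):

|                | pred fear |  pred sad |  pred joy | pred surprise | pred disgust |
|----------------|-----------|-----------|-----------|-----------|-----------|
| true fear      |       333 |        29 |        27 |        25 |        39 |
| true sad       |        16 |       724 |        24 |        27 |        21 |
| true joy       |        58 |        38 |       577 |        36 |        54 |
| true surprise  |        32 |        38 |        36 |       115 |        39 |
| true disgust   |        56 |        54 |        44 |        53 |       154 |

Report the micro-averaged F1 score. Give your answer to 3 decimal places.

0.718

Micro-averaging pools counts across classes: ΣTP=1903, ΣFP=746, ΣFN=746.
Micro-F1 score = 2·TP/(2·TP+FP+FN) on pooled counts = 0.718 (equals overall accuracy in single-label multiclass).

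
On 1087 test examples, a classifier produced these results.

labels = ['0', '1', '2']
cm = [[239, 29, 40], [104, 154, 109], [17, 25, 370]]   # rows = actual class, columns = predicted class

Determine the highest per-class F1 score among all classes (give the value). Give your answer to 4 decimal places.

0.7948

Per-class F1 score (2·TP/(2·TP+FP+FN)):
  0: TP=239, FP=104+17=121, FN=29+40=69 → 478/668 = 0.71557
  1: TP=154, FP=29+25=54, FN=104+109=213 → 308/575 = 0.53565
  2: TP=370, FP=40+109=149, FN=17+25=42 → 740/931 = 0.79484
Highest is class '2' with F1 score = 0.7948.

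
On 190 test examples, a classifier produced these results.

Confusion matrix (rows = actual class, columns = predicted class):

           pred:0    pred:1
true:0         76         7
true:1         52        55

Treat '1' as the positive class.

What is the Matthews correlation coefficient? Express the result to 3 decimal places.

0.455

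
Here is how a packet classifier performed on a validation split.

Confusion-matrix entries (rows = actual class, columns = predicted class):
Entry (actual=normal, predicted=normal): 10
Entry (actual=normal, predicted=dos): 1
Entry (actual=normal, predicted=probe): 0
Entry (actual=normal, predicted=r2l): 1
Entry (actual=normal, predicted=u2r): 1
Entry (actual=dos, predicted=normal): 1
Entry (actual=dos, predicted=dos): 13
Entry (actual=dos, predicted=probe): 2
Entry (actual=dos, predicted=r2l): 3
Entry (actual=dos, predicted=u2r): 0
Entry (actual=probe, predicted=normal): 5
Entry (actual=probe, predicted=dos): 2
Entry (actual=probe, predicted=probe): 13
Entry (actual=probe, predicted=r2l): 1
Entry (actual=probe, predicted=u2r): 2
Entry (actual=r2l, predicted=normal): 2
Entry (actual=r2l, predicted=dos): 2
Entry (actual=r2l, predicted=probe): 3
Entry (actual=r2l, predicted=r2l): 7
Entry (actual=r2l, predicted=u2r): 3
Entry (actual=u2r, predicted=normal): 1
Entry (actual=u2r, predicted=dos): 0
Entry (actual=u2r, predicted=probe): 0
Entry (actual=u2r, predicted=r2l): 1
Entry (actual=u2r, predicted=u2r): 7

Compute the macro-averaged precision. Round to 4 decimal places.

Per-class precision (TP/(TP+FP)):
  normal: TP=10, FP=1+5+2+1=9 → 10/19 = 0.52632
  dos: TP=13, FP=1+2+2+0=5 → 13/18 = 0.72222
  probe: TP=13, FP=0+2+3+0=5 → 13/18 = 0.72222
  r2l: TP=7, FP=1+3+1+1=6 → 7/13 = 0.53846
  u2r: TP=7, FP=1+0+2+3=6 → 7/13 = 0.53846
Macro-precision = mean = (0.52632 + 0.72222 + 0.72222 + 0.53846 + 0.53846) / 5 = 0.6095

0.6095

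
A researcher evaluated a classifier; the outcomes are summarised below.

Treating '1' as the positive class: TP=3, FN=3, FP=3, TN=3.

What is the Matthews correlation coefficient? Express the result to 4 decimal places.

MCC = (TP·TN − FP·FN) / √((TP+FP)(TP+FN)(TN+FP)(TN+FN))
Numerator = 3·3 − 3·3 = 0
Denominator = √(6·6·6·6) = √1296 = 36.0000
MCC = 0 / 36.0000 = 0.0000

0.0000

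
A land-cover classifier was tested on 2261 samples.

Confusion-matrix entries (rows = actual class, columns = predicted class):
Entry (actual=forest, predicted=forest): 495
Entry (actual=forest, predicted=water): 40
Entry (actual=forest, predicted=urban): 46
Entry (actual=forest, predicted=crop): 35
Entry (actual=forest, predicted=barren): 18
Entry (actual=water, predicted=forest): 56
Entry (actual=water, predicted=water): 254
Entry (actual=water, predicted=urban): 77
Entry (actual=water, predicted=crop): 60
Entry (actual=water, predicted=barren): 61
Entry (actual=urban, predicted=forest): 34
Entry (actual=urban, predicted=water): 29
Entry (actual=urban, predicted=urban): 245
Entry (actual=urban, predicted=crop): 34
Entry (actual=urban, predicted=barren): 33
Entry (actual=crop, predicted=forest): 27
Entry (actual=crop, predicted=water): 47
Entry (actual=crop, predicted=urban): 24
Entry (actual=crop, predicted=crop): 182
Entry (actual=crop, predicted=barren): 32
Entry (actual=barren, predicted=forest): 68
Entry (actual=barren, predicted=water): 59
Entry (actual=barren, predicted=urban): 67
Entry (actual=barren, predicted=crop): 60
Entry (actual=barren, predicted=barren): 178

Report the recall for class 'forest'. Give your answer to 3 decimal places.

One-vs-rest for 'forest': TP = diagonal; FP = other classes predicted 'forest'; FN = 'forest' predicted as other.
recall = TP/(TP+FN).
forest: TP=495, FN=40+46+35+18=139 → 495/634 = 0.7808

0.781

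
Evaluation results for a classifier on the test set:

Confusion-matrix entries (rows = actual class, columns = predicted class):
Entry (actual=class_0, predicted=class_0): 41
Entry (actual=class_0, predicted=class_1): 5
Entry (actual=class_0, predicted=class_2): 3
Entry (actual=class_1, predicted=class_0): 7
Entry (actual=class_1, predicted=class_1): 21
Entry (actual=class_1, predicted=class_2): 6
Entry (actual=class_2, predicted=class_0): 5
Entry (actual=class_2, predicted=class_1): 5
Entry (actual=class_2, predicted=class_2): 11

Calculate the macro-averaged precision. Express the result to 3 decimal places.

Per-class precision (TP/(TP+FP)):
  class_0: TP=41, FP=7+5=12 → 41/53 = 0.7736
  class_1: TP=21, FP=5+5=10 → 21/31 = 0.6774
  class_2: TP=11, FP=3+6=9 → 11/20 = 0.5500
Macro-precision = mean = (0.7736 + 0.6774 + 0.5500) / 3 = 0.667

0.667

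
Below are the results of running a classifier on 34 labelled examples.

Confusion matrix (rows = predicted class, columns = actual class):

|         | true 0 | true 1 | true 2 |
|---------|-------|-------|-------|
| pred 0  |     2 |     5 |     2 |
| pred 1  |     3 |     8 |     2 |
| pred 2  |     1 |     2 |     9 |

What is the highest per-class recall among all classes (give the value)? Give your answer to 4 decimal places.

Per-class recall (TP/(TP+FN)):
  0: TP=2, FN=3+1=4 → 2/6 = 0.33333
  1: TP=8, FN=5+2=7 → 8/15 = 0.53333
  2: TP=9, FN=2+2=4 → 9/13 = 0.69231
Highest is class '2' with recall = 0.6923.

0.6923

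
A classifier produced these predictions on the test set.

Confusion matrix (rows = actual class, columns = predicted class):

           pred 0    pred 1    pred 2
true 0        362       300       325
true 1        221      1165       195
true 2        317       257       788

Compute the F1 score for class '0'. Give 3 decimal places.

0.384

Treat '0' as positive and all other classes as negative.
F1 score = 2·TP/(2·TP+FP+FN).
0: TP=362, FP=221+317=538, FN=300+325=625 → 724/1887 = 0.3837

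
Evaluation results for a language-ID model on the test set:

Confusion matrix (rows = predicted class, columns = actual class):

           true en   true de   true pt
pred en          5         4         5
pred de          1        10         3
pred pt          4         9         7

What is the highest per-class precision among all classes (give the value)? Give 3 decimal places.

Per-class precision (TP/(TP+FP)):
  en: TP=5, FP=4+5=9 → 5/14 = 0.3571
  de: TP=10, FP=1+3=4 → 10/14 = 0.7143
  pt: TP=7, FP=4+9=13 → 7/20 = 0.3500
Highest is class 'de' with precision = 0.714.

0.714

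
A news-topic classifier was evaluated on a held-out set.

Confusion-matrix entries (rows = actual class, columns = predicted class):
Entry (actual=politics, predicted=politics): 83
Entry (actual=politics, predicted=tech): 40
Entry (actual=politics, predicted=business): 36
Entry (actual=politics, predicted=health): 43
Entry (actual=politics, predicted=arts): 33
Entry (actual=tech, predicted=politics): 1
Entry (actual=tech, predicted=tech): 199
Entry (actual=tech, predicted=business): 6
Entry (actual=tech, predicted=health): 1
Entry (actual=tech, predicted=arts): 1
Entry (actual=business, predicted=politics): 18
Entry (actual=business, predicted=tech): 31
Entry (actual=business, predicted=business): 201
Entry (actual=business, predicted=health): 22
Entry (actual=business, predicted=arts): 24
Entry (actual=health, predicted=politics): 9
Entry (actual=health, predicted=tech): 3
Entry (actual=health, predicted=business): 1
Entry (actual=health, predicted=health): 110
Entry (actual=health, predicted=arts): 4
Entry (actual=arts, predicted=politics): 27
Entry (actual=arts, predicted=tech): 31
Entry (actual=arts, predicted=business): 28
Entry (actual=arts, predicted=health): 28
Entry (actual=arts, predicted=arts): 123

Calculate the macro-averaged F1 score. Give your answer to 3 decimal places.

Per-class F1 score (2·TP/(2·TP+FP+FN)):
  politics: TP=83, FP=1+18+9+27=55, FN=40+36+43+33=152 → 166/373 = 0.4450
  tech: TP=199, FP=40+31+3+31=105, FN=1+6+1+1=9 → 398/512 = 0.7773
  business: TP=201, FP=36+6+1+28=71, FN=18+31+22+24=95 → 402/568 = 0.7077
  health: TP=110, FP=43+1+22+28=94, FN=9+3+1+4=17 → 220/331 = 0.6647
  arts: TP=123, FP=33+1+24+4=62, FN=27+31+28+28=114 → 246/422 = 0.5829
Macro-F1 score = mean = (0.4450 + 0.7773 + 0.7077 + 0.6647 + 0.5829) / 5 = 0.636

0.636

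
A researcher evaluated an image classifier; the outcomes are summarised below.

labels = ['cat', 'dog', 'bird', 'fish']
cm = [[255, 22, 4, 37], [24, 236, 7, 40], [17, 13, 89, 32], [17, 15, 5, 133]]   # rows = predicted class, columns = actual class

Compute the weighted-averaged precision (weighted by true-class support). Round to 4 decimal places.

0.7633

Per-class precision (TP/(TP+FP)):
  cat: TP=255, FP=22+4+37=63 → 255/318 = 0.80189
  dog: TP=236, FP=24+7+40=71 → 236/307 = 0.76873
  bird: TP=89, FP=17+13+32=62 → 89/151 = 0.58940
  fish: TP=133, FP=17+15+5=37 → 133/170 = 0.78235
Weighted-precision = Σ (supportᵢ/N)·precisionᵢ with N=946: (313/946)·0.80189 + (286/946)·0.76873 + (105/946)·0.58940 + (242/946)·0.78235 = 0.7633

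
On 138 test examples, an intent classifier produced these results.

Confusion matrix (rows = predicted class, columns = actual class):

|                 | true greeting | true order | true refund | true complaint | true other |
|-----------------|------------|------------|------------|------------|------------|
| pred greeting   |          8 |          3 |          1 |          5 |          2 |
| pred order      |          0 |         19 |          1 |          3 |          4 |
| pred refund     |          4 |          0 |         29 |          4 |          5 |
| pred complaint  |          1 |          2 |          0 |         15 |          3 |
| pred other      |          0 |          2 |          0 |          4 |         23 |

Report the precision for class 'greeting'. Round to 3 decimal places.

One-vs-rest for 'greeting': TP = diagonal; FP = other classes predicted 'greeting'; FN = 'greeting' predicted as other.
precision = TP/(TP+FP).
greeting: TP=8, FP=3+1+5+2=11 → 8/19 = 0.4211

0.421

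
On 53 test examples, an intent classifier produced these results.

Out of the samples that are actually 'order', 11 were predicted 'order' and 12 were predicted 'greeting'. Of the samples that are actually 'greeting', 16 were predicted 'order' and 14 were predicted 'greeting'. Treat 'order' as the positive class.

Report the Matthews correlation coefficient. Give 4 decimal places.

MCC = (TP·TN − FP·FN) / √((TP+FP)(TP+FN)(TN+FP)(TN+FN))
Numerator = 11·14 − 16·12 = -38
Denominator = √(27·23·30·26) = √484380 = 695.9741
MCC = -38 / 695.9741 = -0.0546

-0.0546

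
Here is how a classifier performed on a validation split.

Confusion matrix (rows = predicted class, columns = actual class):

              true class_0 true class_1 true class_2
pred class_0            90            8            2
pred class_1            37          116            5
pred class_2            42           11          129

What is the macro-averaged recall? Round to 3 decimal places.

Per-class recall (TP/(TP+FN)):
  class_0: TP=90, FN=37+42=79 → 90/169 = 0.5325
  class_1: TP=116, FN=8+11=19 → 116/135 = 0.8593
  class_2: TP=129, FN=2+5=7 → 129/136 = 0.9485
Macro-recall = mean = (0.5325 + 0.8593 + 0.9485) / 3 = 0.780

0.780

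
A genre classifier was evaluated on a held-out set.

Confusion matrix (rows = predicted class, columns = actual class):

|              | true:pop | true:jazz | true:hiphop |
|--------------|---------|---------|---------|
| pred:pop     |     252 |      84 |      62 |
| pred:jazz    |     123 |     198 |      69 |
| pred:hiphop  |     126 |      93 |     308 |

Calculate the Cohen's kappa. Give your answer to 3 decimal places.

0.364

Observed agreement pₒ = trace/N = 758/1315 = 0.5764
Expected agreement pₑ = Σ (rowᵢ·colᵢ)/N² = (501·398 + 375·390 + 439·527)/1315² = 0.3337
κ = (pₒ − pₑ)/(1 − pₑ) = (0.5764 − 0.3337)/(1 − 0.3337) = 0.364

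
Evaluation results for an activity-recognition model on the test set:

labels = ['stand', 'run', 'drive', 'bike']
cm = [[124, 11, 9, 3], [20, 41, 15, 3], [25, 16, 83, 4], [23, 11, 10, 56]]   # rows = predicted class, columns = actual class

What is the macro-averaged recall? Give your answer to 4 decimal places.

0.6807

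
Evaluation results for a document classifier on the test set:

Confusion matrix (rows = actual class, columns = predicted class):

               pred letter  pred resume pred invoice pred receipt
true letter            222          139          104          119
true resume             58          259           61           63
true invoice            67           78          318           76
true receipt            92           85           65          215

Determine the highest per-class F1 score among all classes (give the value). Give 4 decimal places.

Per-class F1 score (2·TP/(2·TP+FP+FN)):
  letter: TP=222, FP=58+67+92=217, FN=139+104+119=362 → 444/1023 = 0.43402
  resume: TP=259, FP=139+78+85=302, FN=58+61+63=182 → 518/1002 = 0.51697
  invoice: TP=318, FP=104+61+65=230, FN=67+78+76=221 → 636/1087 = 0.58510
  receipt: TP=215, FP=119+63+76=258, FN=92+85+65=242 → 430/930 = 0.46237
Highest is class 'invoice' with F1 score = 0.5851.

0.5851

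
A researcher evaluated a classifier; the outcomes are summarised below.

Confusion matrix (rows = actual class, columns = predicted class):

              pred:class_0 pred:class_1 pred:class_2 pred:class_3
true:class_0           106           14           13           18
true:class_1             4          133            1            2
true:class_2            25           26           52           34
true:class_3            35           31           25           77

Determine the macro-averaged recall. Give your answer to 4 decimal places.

0.6225

Per-class recall (TP/(TP+FN)):
  class_0: TP=106, FN=14+13+18=45 → 106/151 = 0.70199
  class_1: TP=133, FN=4+1+2=7 → 133/140 = 0.95000
  class_2: TP=52, FN=25+26+34=85 → 52/137 = 0.37956
  class_3: TP=77, FN=35+31+25=91 → 77/168 = 0.45833
Macro-recall = mean = (0.70199 + 0.95000 + 0.37956 + 0.45833) / 4 = 0.6225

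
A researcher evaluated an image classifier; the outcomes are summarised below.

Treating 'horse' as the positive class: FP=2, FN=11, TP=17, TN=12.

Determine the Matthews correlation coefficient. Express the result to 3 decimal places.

0.440

MCC = (TP·TN − FP·FN) / √((TP+FP)(TP+FN)(TN+FP)(TN+FN))
Numerator = 17·12 − 2·11 = 182
Denominator = √(19·28·14·23) = √171304 = 413.8889
MCC = 182 / 413.8889 = 0.440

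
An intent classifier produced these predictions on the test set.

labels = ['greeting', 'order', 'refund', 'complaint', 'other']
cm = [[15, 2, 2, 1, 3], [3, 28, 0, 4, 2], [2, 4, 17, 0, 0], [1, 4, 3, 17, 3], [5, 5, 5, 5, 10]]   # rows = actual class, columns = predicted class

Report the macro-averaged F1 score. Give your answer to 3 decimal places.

Per-class F1 score (2·TP/(2·TP+FP+FN)):
  greeting: TP=15, FP=3+2+1+5=11, FN=2+2+1+3=8 → 30/49 = 0.6122
  order: TP=28, FP=2+4+4+5=15, FN=3+0+4+2=9 → 56/80 = 0.7000
  refund: TP=17, FP=2+0+3+5=10, FN=2+4+0+0=6 → 34/50 = 0.6800
  complaint: TP=17, FP=1+4+0+5=10, FN=1+4+3+3=11 → 34/55 = 0.6182
  other: TP=10, FP=3+2+0+3=8, FN=5+5+5+5=20 → 20/48 = 0.4167
Macro-F1 score = mean = (0.6122 + 0.7000 + 0.6800 + 0.6182 + 0.4167) / 5 = 0.605

0.605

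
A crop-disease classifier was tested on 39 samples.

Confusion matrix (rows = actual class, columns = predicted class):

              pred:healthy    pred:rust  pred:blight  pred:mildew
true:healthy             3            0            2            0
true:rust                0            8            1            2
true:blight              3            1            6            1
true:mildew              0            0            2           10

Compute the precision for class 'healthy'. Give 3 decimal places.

Take TP from the diagonal, FP from the rest of the 'healthy' prediction marginal, FN from the rest of the 'healthy' actual marginal.
precision = TP/(TP+FP).
healthy: TP=3, FP=0+3+0=3 → 3/6 = 0.5000

0.500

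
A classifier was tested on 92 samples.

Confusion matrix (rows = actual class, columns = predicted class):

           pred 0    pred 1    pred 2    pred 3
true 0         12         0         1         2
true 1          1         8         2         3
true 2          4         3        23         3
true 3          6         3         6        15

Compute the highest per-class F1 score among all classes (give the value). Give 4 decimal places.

Per-class F1 score (2·TP/(2·TP+FP+FN)):
  0: TP=12, FP=1+4+6=11, FN=0+1+2=3 → 24/38 = 0.63158
  1: TP=8, FP=0+3+3=6, FN=1+2+3=6 → 16/28 = 0.57143
  2: TP=23, FP=1+2+6=9, FN=4+3+3=10 → 46/65 = 0.70769
  3: TP=15, FP=2+3+3=8, FN=6+3+6=15 → 30/53 = 0.56604
Highest is class '2' with F1 score = 0.7077.

0.7077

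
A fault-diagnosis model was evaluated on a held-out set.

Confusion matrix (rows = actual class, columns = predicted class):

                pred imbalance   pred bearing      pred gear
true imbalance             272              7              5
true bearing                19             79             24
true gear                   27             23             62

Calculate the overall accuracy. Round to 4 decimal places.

0.7973

Accuracy = trace / total = (272+79+62=413) / 518 = 413/518 = 0.7973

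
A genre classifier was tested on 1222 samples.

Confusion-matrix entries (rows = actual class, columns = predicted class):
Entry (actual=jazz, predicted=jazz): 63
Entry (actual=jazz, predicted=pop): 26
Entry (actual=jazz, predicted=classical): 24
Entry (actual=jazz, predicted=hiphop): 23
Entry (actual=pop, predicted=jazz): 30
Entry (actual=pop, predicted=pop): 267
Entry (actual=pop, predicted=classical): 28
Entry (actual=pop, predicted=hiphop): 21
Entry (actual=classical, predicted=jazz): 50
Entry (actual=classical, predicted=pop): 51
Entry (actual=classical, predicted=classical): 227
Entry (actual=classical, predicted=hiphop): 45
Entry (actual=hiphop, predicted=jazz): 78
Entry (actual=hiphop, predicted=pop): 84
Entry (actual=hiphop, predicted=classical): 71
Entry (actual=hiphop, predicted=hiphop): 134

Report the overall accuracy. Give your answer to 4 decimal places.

Accuracy = trace / total = (63+267+227+134=691) / 1222 = 691/1222 = 0.5655

0.5655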